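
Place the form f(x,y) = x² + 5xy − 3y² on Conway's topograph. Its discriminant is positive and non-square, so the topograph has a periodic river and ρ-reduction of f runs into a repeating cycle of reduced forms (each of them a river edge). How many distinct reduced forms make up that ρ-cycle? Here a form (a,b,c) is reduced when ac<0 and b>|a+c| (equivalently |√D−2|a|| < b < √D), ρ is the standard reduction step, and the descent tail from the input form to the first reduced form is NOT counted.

D = 37, ⌊√D⌋ = 6
river: ρ → (-3,1,3)
river: ρ → (3,5,-1)
river: ρ → (-1,5,3)
river: ρ → (3,1,-3)
river: ρ → (-3,5,1)
river: ρ → (1,5,-3)
ρ-cycle length = 6 (tail of 0 descent steps not counted)

6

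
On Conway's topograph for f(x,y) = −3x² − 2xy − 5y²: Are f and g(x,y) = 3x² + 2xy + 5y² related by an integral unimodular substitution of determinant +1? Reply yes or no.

D₁ = -56, D₂ = -56
f is negative-definite; reduce −f:
−f: reduced (well bottom): (3,2,5) with a≤c, −a<b≤a
flip sign back: reduced form of f is (-3,-2,-5)
g: reduced (well bottom): (3,2,5) with a≤c, −a<b≤a
reduced forms (-3, -2, -5) vs (3, 2, 5) ⇒ inequivalent

no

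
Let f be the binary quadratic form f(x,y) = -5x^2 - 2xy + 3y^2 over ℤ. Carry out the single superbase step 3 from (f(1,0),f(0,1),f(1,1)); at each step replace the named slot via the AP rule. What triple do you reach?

start (-5,3,-4) = (f(1,0),f(0,1),f(1,1))
replace slot 3: 2·((-5)+3) − (-4) = 0 → (-5,3,0)

-5,3,0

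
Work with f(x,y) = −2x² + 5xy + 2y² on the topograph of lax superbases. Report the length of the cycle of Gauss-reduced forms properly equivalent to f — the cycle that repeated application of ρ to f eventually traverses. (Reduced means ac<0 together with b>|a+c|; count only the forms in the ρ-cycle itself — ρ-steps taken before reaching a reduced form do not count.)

D = 41, ⌊√D⌋ = 6
river: ρ → (2,3,-4)
river: ρ → (-4,5,1)
river: ρ → (1,5,-4)
river: ρ → (-4,3,2)
river: ρ → (2,5,-2)
river: ρ → (-2,3,4)
river: ρ → (4,5,-1)
river: ρ → (-1,5,4)
river: ρ → (4,3,-2)
river: ρ → (-2,5,2)
ρ-cycle length = 10 (tail of 0 descent steps not counted)

10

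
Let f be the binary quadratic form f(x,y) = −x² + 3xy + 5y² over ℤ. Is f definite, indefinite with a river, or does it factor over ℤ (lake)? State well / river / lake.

D = b²−4ac = 3² − 4·(-1)·5 = 29
D > 0 non-square ⇒ indefinite ⇒ periodic river

river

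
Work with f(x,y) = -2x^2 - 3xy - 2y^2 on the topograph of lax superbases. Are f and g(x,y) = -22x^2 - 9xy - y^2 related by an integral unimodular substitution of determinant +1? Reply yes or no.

D₁ = -7, D₂ = -7
f is negative-definite; reduce −f:
−f: translate: b→-1 (≡3 mod 4), so (2,3,2)→(2,-1,1)
−f: flip: (2,-1,1)→(1,1,2)
−f: reduced (well bottom): (1,1,2) with a≤c, −a<b≤a
flip sign back: reduced form of f is (-1,-1,-2)
g is negative-definite; reduce −g:
−g: flip: (22,9,1)→(1,-9,22)
−g: translate: b→1 (≡-9 mod 2), so (1,-9,22)→(1,1,2)
−g: reduced (well bottom): (1,1,2) with a≤c, −a<b≤a
flip sign back: reduced form of g is (-1,-1,-2)
reduced forms (-1, -1, -2) vs (-1, -1, -2) ⇒ equivalent

yes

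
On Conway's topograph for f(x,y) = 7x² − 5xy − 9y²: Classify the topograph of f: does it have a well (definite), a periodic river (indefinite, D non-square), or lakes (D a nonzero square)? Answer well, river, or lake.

D = b²−4ac = (-5)² − 4·7·(-9) = 277
D > 0 non-square ⇒ indefinite ⇒ periodic river

river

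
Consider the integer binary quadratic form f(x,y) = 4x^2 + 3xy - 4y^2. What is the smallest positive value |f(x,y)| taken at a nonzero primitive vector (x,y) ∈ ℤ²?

river: ρ → (-4,5,3)
river: ρ → (3,7,-2)
river: ρ → (-2,5,6)
river: ρ → (6,7,-1)
river: ρ → (-1,7,6)
river: ρ → (6,5,-2)
river: ρ → (-2,7,3)
river: ρ → (3,5,-4)
river: ρ → (-4,3,4)
river: ρ → (4,5,-3)
river: ρ → (-3,7,2)
river: ρ → (2,5,-6)
river: ρ → (-6,7,1)
river: ρ → (1,7,-6)
river: ρ → (-6,5,2)
river: ρ → (2,7,-3)
river: ρ → (-3,5,4)
river: ρ → (4,3,-4)
closes: descent 0, river 18
min |a| on river = 1

1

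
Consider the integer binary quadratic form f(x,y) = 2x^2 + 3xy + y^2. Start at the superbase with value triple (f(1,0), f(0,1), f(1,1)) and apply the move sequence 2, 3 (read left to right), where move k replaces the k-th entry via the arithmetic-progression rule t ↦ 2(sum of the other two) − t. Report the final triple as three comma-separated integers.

start (2,1,6) = (f(1,0),f(0,1),f(1,1))
replace slot 2: 2·(2+6) − 1 = 15 → (2,15,6)
replace slot 3: 2·(2+15) − 6 = 28 → (2,15,28)

2,15,28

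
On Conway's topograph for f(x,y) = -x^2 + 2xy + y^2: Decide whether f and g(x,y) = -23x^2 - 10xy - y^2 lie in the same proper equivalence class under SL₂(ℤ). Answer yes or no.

D₁ = 8, D₂ = 8
river cycle of f (length 2): (1, 2, -1), (-1, 2, 1)
river cycle of g (length 2): (-1, 2, 1), (1, 2, -1)
cycles coincide ⇒ equivalent

yes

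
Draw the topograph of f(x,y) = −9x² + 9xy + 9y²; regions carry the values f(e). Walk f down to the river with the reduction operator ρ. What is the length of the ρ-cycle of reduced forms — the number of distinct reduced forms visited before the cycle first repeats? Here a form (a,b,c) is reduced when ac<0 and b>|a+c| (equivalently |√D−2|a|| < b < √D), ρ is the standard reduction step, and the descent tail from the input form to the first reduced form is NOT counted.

D = 405, ⌊√D⌋ = 20
river: ρ → (9,9,-9)
river: ρ → (-9,9,9)
ρ-cycle length = 2 (tail of 0 descent steps not counted)

2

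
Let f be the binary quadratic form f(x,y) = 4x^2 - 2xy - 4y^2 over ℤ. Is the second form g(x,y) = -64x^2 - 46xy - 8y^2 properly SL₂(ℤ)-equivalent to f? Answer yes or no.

D₁ = 68, D₂ = 68
river cycle of f (length 6): (-4, 2, 4), (4, 6, -2), (-2, 6, 4), (4, 2, -4), (-4, 6, 2), (2, 6, -4)
river cycle of g (length 6): (2, 6, -4), (-4, 2, 4), (4, 6, -2), (-2, 6, 4), (4, 2, -4), (-4, 6, 2)
cycles coincide ⇒ equivalent

yes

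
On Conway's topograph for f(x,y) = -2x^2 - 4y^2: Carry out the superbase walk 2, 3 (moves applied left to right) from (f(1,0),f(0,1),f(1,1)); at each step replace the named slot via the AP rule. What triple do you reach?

start (-2,-4,-6) = (f(1,0),f(0,1),f(1,1))
replace slot 2: 2·((-2)+(-6)) − (-4) = -12 → (-2,-12,-6)
replace slot 3: 2·((-2)+(-12)) − (-6) = -22 → (-2,-12,-22)

-2,-12,-22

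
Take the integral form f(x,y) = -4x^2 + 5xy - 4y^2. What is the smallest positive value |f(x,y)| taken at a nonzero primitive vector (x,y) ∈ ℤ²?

translate: b→3 (≡-5 mod 8), so (4,-5,4)→(4,3,3)
flip: (4,3,3)→(3,-3,4)
translate: b→3 (≡-3 mod 6), so (3,-3,4)→(3,3,4)
reduced (well bottom): (3,3,4) with a≤c, −a<b≤a
well minimum |f| = |-3| = 3 (negative-definite)

3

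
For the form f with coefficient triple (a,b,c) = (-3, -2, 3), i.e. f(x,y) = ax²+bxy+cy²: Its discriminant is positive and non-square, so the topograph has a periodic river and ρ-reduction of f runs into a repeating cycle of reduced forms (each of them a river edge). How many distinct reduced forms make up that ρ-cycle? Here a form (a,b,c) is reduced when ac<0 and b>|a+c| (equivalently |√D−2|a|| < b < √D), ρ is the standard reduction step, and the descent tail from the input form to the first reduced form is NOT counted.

D = 40, ⌊√D⌋ = 6
descent: ρ → (3,2,-3)  [lands on river]
river: ρ → (-3,4,2)
river: ρ → (2,4,-3)
river: ρ → (-3,2,3)
river: ρ → (3,4,-2)
river: ρ → (-2,4,3)
ρ-cycle length = 6 (tail of 1 descent step not counted)

6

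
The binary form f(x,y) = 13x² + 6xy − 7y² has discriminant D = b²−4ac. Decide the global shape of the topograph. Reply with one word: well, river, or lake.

D = b²−4ac = 6² − 4·13·(-7) = 400
D = 20² is a perfect square ⇒ form factors over ℤ ⇒ lakes

lake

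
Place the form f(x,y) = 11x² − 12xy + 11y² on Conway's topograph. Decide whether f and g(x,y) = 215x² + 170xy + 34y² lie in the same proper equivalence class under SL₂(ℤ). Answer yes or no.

D₁ = -340, D₂ = -340
f: translate: b→10 (≡-12 mod 22), so (11,-12,11)→(11,10,10)
f: flip: (11,10,10)→(10,-10,11)
f: translate: b→10 (≡-10 mod 20), so (10,-10,11)→(10,10,11)
f: reduced (well bottom): (10,10,11) with a≤c, −a<b≤a
g: flip: (215,170,34)→(34,-170,215)
g: translate: b→34 (≡-170 mod 68), so (34,-170,215)→(34,34,11)
g: flip: (34,34,11)→(11,-34,34)
g: translate: b→10 (≡-34 mod 22), so (11,-34,34)→(11,10,10)
g: flip: (11,10,10)→(10,-10,11)
g: translate: b→10 (≡-10 mod 20), so (10,-10,11)→(10,10,11)
g: reduced (well bottom): (10,10,11) with a≤c, −a<b≤a
reduced forms (10, 10, 11) vs (10, 10, 11) ⇒ equivalent

yes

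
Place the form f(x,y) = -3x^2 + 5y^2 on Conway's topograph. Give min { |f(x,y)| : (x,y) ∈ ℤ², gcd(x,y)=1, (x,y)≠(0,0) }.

descent: ρ → (5,0,-3)
descent: ρ → (-3,6,2)  [lands on river]
river: ρ → (2,6,-3)
closes: descent 2, river 2
min |a| on river = 2

2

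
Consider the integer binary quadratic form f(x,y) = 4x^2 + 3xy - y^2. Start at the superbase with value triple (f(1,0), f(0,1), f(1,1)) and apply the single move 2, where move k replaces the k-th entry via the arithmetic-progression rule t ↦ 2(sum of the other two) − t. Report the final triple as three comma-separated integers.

start (4,-1,6) = (f(1,0),f(0,1),f(1,1))
replace slot 2: 2·(4+6) − (-1) = 21 → (4,21,6)

4,21,6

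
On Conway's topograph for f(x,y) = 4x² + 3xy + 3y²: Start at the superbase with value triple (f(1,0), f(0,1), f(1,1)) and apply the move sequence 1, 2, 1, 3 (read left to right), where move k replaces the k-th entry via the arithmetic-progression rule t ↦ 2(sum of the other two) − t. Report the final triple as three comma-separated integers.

start (4,3,10) = (f(1,0),f(0,1),f(1,1))
replace slot 1: 2·(3+10) − 4 = 22 → (22,3,10)
replace slot 2: 2·(22+10) − 3 = 61 → (22,61,10)
replace slot 1: 2·(61+10) − 22 = 120 → (120,61,10)
replace slot 3: 2·(120+61) − 10 = 352 → (120,61,352)

120,61,352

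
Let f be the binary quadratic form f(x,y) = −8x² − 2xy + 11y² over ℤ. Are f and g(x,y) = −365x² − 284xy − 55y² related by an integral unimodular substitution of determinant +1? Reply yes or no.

D₁ = 356, D₂ = 356
river cycle of f (length 10): (-8, 14, 5), (5, 16, -5), (-5, 14, 8), (8, 18, -1), (-1, 18, 8), (8, 14, -5), (-5, 16, 5), (5, 14, -8), (-8, 18, 1), (1, 18, -8)
river cycle of g (length 10): (-8, 14, 5), (5, 16, -5), (-5, 14, 8), (8, 18, -1), (-1, 18, 8), (8, 14, -5), (-5, 16, 5), (5, 14, -8), (-8, 18, 1), (1, 18, -8)
cycles coincide ⇒ equivalent

yes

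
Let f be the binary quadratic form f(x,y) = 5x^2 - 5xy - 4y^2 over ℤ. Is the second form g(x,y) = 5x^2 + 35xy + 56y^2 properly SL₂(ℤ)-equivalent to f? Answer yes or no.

D₁ = 105, D₂ = 105
river cycle of f (length 6): (-4, 5, 5), (5, 5, -4), (-4, 3, 6), (6, 9, -1), (-1, 9, 6), (6, 3, -4)
river cycle of g (length 6): (5, 5, -4), (-4, 3, 6), (6, 9, -1), (-1, 9, 6), (6, 3, -4), (-4, 5, 5)
cycles coincide ⇒ equivalent

yes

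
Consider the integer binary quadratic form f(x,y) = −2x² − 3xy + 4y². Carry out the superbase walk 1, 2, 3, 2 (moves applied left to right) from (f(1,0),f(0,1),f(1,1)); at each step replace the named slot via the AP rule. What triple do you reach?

start (-2,4,-1) = (f(1,0),f(0,1),f(1,1))
replace slot 1: 2·(4+(-1)) − (-2) = 8 → (8,4,-1)
replace slot 2: 2·(8+(-1)) − 4 = 10 → (8,10,-1)
replace slot 3: 2·(8+10) − (-1) = 37 → (8,10,37)
replace slot 2: 2·(8+37) − 10 = 80 → (8,80,37)

8,80,37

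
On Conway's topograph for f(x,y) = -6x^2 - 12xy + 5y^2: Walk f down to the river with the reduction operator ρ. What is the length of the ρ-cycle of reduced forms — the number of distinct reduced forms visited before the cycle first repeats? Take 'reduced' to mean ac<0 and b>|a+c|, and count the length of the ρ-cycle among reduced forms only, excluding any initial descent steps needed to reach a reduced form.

D = 264, ⌊√D⌋ = 16
descent: ρ → (5,12,-6)  [lands on river]
river: ρ → (-6,12,5)
river: ρ → (5,8,-10)
river: ρ → (-10,12,3)
river: ρ → (3,12,-10)
river: ρ → (-10,8,5)
ρ-cycle length = 6 (tail of 1 descent step not counted)

6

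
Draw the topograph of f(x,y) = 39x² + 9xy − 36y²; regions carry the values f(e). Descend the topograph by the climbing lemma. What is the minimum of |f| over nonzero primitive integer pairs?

river: ρ → (-36,63,12)
river: ρ → (12,57,-51)
river: ρ → (-51,45,18)
river: ρ → (18,63,-24)
river: ρ → (-24,33,48)
river: ρ → (48,63,-9)
river: ρ → (-9,63,48)
river: ρ → (48,33,-24)
river: ρ → (-24,63,18)
river: ρ → (18,45,-51)
river: ρ → (-51,57,12)
river: ρ → (12,63,-36)
river: ρ → (-36,9,39)
river: ρ → (39,69,-6)
river: ρ → (-6,75,3)
river: ρ → (3,75,-6)
river: ρ → (-6,69,39)
river: ρ → (39,9,-36)
closes: descent 0, river 18
min |a| on river = 3

3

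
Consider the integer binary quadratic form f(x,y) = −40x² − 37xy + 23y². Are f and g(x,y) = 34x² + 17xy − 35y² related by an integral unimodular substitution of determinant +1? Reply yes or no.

D₁ = 5049, D₂ = 5049
river cycle of f (length 40): (23, 37, -40), (-40, 43, 20), (20, 37, -46), (-46, 55, 11), (11, 55, -46), (-46, 37, 20), (20, 43, -40), (-40, 37, 23), (23, 55, -22), (-22, 33, 45), … (30 more)
river cycle of g (length 34): (-35, 53, 16), (16, 43, -50), (-50, 57, 9), (9, 69, -8), (-8, 59, 49), (49, 39, -18), (-18, 69, 4), (4, 67, -35), (-35, 3, 36), (36, 69, -2), … (24 more)
cycles differ ⇒ inequivalent

no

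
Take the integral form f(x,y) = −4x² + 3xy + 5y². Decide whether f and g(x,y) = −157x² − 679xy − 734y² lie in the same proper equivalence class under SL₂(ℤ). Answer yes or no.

D₁ = 89, D₂ = 89
river cycle of f (length 14): (5, 7, -2), (-2, 9, 1), (1, 9, -2), (-2, 7, 5), (5, 3, -4), (-4, 5, 4), (4, 3, -5), (-5, 7, 2), (2, 9, -1), (-1, 9, 2), … (4 more)
river cycle of g (length 14): (-4, 3, 5), (5, 7, -2), (-2, 9, 1), (1, 9, -2), (-2, 7, 5), (5, 3, -4), (-4, 5, 4), (4, 3, -5), (-5, 7, 2), (2, 9, -1), … (4 more)
cycles coincide ⇒ equivalent

yes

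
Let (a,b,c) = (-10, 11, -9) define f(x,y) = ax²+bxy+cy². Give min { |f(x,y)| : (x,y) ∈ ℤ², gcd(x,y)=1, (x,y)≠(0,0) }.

translate: b→9 (≡-11 mod 20), so (10,-11,9)→(10,9,8)
flip: (10,9,8)→(8,-9,10)
translate: b→7 (≡-9 mod 16), so (8,-9,10)→(8,7,9)
reduced (well bottom): (8,7,9) with a≤c, −a<b≤a
well minimum |f| = |-8| = 8 (negative-definite)

8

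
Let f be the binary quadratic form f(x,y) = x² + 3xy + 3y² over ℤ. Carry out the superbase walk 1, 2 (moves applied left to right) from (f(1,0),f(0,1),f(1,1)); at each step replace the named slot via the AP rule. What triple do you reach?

start (1,3,7) = (f(1,0),f(0,1),f(1,1))
replace slot 1: 2·(3+7) − 1 = 19 → (19,3,7)
replace slot 2: 2·(19+7) − 3 = 49 → (19,49,7)

19,49,7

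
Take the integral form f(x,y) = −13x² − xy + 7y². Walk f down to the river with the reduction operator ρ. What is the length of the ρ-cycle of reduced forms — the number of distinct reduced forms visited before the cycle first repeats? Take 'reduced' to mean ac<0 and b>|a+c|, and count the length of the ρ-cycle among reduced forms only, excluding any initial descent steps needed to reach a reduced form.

D = 365, ⌊√D⌋ = 19
descent: ρ → (7,15,-5)  [lands on river]
river: ρ → (-5,15,7)
river: ρ → (7,13,-7)
river: ρ → (-7,15,5)
river: ρ → (5,15,-7)
river: ρ → (-7,13,7)
ρ-cycle length = 6 (tail of 1 descent step not counted)

6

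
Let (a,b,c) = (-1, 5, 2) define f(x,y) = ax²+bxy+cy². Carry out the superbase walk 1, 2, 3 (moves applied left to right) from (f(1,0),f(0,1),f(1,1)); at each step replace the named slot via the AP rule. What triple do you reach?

start (-1,2,6) = (f(1,0),f(0,1),f(1,1))
replace slot 1: 2·(2+6) − (-1) = 17 → (17,2,6)
replace slot 2: 2·(17+6) − 2 = 44 → (17,44,6)
replace slot 3: 2·(17+44) − 6 = 116 → (17,44,116)

17,44,116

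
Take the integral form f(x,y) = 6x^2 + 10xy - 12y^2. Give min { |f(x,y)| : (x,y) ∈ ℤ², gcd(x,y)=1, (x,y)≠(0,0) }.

river: ρ → (-12,14,4)
river: ρ → (4,18,-4)
river: ρ → (-4,14,12)
river: ρ → (12,10,-6)
river: ρ → (-6,14,8)
river: ρ → (8,18,-2)
river: ρ → (-2,18,8)
river: ρ → (8,14,-6)
river: ρ → (-6,10,12)
river: ρ → (12,14,-4)
river: ρ → (-4,18,4)
river: ρ → (4,14,-12)
river: ρ → (-12,10,6)
river: ρ → (6,14,-8)
river: ρ → (-8,18,2)
river: ρ → (2,18,-8)
river: ρ → (-8,14,6)
river: ρ → (6,10,-12)
closes: descent 0, river 18
min |a| on river = 2

2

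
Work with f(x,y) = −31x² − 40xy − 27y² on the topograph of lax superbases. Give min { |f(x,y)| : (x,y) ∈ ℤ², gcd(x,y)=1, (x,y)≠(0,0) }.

translate: b→-22 (≡40 mod 62), so (31,40,27)→(31,-22,18)
flip: (31,-22,18)→(18,22,31)
translate: b→-14 (≡22 mod 36), so (18,22,31)→(18,-14,27)
reduced (well bottom): (18,-14,27) with a≤c, −a<b≤a
well minimum |f| = |-18| = 18 (negative-definite)

18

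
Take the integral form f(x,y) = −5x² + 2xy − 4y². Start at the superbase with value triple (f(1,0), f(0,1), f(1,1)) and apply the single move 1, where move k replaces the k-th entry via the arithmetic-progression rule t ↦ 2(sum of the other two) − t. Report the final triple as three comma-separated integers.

start (-5,-4,-7) = (f(1,0),f(0,1),f(1,1))
replace slot 1: 2·((-4)+(-7)) − (-5) = -17 → (-17,-4,-7)

-17,-4,-7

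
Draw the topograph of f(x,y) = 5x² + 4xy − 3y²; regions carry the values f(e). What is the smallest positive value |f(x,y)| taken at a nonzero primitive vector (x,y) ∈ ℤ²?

river: ρ → (-3,8,1)
river: ρ → (1,8,-3)
river: ρ → (-3,4,5)
river: ρ → (5,6,-2)
river: ρ → (-2,6,5)
river: ρ → (5,4,-3)
closes: descent 0, river 6
min |a| on river = 1

1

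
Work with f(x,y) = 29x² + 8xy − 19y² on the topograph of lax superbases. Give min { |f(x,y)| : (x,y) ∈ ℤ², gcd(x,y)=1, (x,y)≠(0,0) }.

descent: ρ → (-19,30,18)  [lands on river]
river: ρ → (18,42,-7)
river: ρ → (-7,42,18)
river: ρ → (18,30,-19)
river: ρ → (-19,46,2)
river: ρ → (2,46,-19)
closes: descent 1, river 6
min |a| on river = 2

2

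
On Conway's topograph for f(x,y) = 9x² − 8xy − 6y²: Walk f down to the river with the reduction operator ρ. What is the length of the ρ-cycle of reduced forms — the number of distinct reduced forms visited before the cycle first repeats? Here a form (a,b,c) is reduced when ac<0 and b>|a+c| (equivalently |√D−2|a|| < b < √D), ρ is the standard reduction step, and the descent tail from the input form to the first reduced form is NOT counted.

D = 280, ⌊√D⌋ = 16
descent: ρ → (-6,8,9)  [lands on river]
river: ρ → (9,10,-5)
river: ρ → (-5,10,9)
river: ρ → (9,8,-6)
river: ρ → (-6,16,1)
river: ρ → (1,16,-6)
ρ-cycle length = 6 (tail of 1 descent step not counted)

6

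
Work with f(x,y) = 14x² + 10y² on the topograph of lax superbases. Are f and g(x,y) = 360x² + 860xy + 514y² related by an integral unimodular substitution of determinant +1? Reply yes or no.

D₁ = -560, D₂ = -560
f: flip: (14,0,10)→(10,0,14)
f: reduced (well bottom): (10,0,14) with a≤c, −a<b≤a
g: translate: b→140 (≡860 mod 720), so (360,860,514)→(360,140,14)
g: flip: (360,140,14)→(14,-140,360)
g: translate: b→0 (≡-140 mod 28), so (14,-140,360)→(14,0,10)
g: flip: (14,0,10)→(10,0,14)
g: reduced (well bottom): (10,0,14) with a≤c, −a<b≤a
reduced forms (10, 0, 14) vs (10, 0, 14) ⇒ equivalent

yes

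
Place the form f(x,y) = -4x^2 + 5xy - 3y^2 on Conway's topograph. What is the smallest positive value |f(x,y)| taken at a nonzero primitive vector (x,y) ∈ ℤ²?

translate: b→3 (≡-5 mod 8), so (4,-5,3)→(4,3,2)
flip: (4,3,2)→(2,-3,4)
translate: b→1 (≡-3 mod 4), so (2,-3,4)→(2,1,3)
reduced (well bottom): (2,1,3) with a≤c, −a<b≤a
well minimum |f| = |-2| = 2 (negative-definite)

2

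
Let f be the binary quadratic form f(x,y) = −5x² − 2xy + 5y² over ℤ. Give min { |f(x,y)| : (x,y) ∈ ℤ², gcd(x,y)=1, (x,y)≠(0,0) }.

descent: ρ → (5,2,-5)  [lands on river]
river: ρ → (-5,8,2)
river: ρ → (2,8,-5)
river: ρ → (-5,2,5)
river: ρ → (5,8,-2)
river: ρ → (-2,8,5)
closes: descent 1, river 6
min |a| on river = 2

2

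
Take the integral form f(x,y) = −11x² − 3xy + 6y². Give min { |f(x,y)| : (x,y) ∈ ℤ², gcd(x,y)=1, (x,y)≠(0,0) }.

descent: ρ → (6,15,-2)  [lands on river]
river: ρ → (-2,13,13)
river: ρ → (13,13,-2)
river: ρ → (-2,15,6)
river: ρ → (6,9,-8)
river: ρ → (-8,7,7)
river: ρ → (7,7,-8)
river: ρ → (-8,9,6)
closes: descent 1, river 8
min |a| on river = 2

2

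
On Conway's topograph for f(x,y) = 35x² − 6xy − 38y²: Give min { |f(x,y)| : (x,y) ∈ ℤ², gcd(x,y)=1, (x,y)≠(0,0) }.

descent: ρ → (-38,6,35)  [lands on river]
river: ρ → (35,64,-9)
river: ρ → (-9,62,42)
river: ρ → (42,22,-29)
river: ρ → (-29,36,35)
river: ρ → (35,34,-30)
river: ρ → (-30,26,39)
river: ρ → (39,52,-17)
river: ρ → (-17,50,42)
river: ρ → (42,34,-25)
river: ρ → (-25,66,10)
river: ρ → (10,54,-61)
river: ρ → (-61,68,3)
river: ρ → (3,70,-38)
closes: descent 1, river 14
min |a| on river = 3

3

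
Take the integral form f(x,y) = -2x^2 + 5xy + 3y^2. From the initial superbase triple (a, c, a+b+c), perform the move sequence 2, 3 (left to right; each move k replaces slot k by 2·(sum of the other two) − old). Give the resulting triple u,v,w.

start (-2,3,6) = (f(1,0),f(0,1),f(1,1))
replace slot 2: 2·((-2)+6) − 3 = 5 → (-2,5,6)
replace slot 3: 2·((-2)+5) − 6 = 0 → (-2,5,0)

-2,5,0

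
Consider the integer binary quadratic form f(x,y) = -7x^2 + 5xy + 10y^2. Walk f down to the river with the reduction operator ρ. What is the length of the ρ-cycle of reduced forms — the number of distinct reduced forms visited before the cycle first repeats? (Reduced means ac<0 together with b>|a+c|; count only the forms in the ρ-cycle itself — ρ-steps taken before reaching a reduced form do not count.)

D = 305, ⌊√D⌋ = 17
river: ρ → (10,15,-2)
river: ρ → (-2,17,2)
river: ρ → (2,15,-10)
river: ρ → (-10,5,7)
river: ρ → (7,9,-8)
river: ρ → (-8,7,8)
river: ρ → (8,9,-7)
river: ρ → (-7,5,10)
ρ-cycle length = 8 (tail of 0 descent steps not counted)

8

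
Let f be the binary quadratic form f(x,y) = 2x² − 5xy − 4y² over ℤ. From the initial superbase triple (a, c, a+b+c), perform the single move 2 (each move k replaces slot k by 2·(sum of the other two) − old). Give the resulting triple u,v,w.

start (2,-4,-7) = (f(1,0),f(0,1),f(1,1))
replace slot 2: 2·(2+(-7)) − (-4) = -6 → (2,-6,-7)

2,-6,-7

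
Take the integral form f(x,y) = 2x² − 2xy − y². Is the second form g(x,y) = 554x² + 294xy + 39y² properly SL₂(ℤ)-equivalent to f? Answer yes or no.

D₁ = 12, D₂ = 12
river cycle of f (length 2): (-1, 2, 2), (2, 2, -1)
river cycle of g (length 2): (2, 2, -1), (-1, 2, 2)
cycles coincide ⇒ equivalent

yes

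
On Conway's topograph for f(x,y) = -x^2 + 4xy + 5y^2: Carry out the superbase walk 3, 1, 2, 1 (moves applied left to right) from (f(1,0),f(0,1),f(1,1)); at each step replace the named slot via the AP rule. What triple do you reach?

start (-1,5,8) = (f(1,0),f(0,1),f(1,1))
replace slot 3: 2·((-1)+5) − 8 = 0 → (-1,5,0)
replace slot 1: 2·(5+0) − (-1) = 11 → (11,5,0)
replace slot 2: 2·(11+0) − 5 = 17 → (11,17,0)
replace slot 1: 2·(17+0) − 11 = 23 → (23,17,0)

23,17,0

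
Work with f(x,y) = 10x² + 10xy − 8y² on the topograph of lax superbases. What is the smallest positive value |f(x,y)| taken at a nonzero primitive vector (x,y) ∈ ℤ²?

river: ρ → (-8,6,12)
river: ρ → (12,18,-2)
river: ρ → (-2,18,12)
river: ρ → (12,6,-8)
river: ρ → (-8,10,10)
river: ρ → (10,10,-8)
closes: descent 0, river 6
min |a| on river = 2

2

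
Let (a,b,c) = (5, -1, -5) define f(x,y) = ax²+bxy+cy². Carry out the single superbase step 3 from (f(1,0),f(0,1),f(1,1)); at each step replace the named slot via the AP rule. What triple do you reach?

start (5,-5,-1) = (f(1,0),f(0,1),f(1,1))
replace slot 3: 2·(5+(-5)) − (-1) = 1 → (5,-5,1)

5,-5,1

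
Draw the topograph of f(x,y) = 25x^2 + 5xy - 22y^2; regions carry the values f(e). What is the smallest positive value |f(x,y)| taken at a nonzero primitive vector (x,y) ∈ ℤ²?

river: ρ → (-22,39,8)
river: ρ → (8,41,-17)
river: ρ → (-17,27,22)
river: ρ → (22,17,-22)
river: ρ → (-22,27,17)
river: ρ → (17,41,-8)
river: ρ → (-8,39,22)
river: ρ → (22,5,-25)
river: ρ → (-25,45,2)
river: ρ → (2,47,-2)
river: ρ → (-2,45,25)
river: ρ → (25,5,-22)
closes: descent 0, river 12
min |a| on river = 2

2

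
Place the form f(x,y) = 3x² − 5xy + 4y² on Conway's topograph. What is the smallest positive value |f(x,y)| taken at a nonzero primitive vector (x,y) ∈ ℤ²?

translate: b→1 (≡-5 mod 6), so (3,-5,4)→(3,1,2)
flip: (3,1,2)→(2,-1,3)
reduced (well bottom): (2,-1,3) with a≤c, −a<b≤a
well minimum = a = 2

2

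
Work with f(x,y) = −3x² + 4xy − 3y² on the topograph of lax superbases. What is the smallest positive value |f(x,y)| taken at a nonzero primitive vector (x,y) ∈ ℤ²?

translate: b→2 (≡-4 mod 6), so (3,-4,3)→(3,2,2)
flip: (3,2,2)→(2,-2,3)
translate: b→2 (≡-2 mod 4), so (2,-2,3)→(2,2,3)
reduced (well bottom): (2,2,3) with a≤c, −a<b≤a
well minimum |f| = |-2| = 2 (negative-definite)

2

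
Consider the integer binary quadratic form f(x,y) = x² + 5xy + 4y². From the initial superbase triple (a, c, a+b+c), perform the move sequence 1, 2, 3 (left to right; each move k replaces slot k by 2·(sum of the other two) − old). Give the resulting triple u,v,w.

start (1,4,10) = (f(1,0),f(0,1),f(1,1))
replace slot 1: 2·(4+10) − 1 = 27 → (27,4,10)
replace slot 2: 2·(27+10) − 4 = 70 → (27,70,10)
replace slot 3: 2·(27+70) − 10 = 184 → (27,70,184)

27,70,184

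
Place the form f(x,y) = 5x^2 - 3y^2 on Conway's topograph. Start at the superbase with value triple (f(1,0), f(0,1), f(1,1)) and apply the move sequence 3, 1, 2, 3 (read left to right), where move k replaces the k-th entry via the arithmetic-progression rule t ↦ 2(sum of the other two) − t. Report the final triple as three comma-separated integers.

start (5,-3,2) = (f(1,0),f(0,1),f(1,1))
replace slot 3: 2·(5+(-3)) − 2 = 2 → (5,-3,2)
replace slot 1: 2·((-3)+2) − 5 = -7 → (-7,-3,2)
replace slot 2: 2·((-7)+2) − (-3) = -7 → (-7,-7,2)
replace slot 3: 2·((-7)+(-7)) − 2 = -30 → (-7,-7,-30)

-7,-7,-30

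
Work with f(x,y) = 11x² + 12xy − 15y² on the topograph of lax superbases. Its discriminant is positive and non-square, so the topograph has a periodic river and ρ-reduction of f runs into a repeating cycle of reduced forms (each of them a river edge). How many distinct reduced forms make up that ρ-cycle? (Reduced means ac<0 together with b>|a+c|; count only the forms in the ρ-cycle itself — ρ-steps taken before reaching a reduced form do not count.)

D = 804, ⌊√D⌋ = 28
river: ρ → (-15,18,8)
river: ρ → (8,14,-19)
river: ρ → (-19,24,3)
river: ρ → (3,24,-19)
river: ρ → (-19,14,8)
river: ρ → (8,18,-15)
river: ρ → (-15,12,11)
river: ρ → (11,10,-16)
river: ρ → (-16,22,5)
river: ρ → (5,28,-1)
river: ρ → (-1,28,5)
river: ρ → (5,22,-16)
river: ρ → (-16,10,11)
river: ρ → (11,12,-15)
ρ-cycle length = 14 (tail of 0 descent steps not counted)

14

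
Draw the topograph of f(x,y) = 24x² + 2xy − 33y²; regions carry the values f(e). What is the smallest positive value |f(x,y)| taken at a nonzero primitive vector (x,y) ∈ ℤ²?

descent: ρ → (-33,-2,24)
descent: ρ → (24,50,-7)  [lands on river]
river: ρ → (-7,48,31)
river: ρ → (31,14,-24)
river: ρ → (-24,34,21)
river: ρ → (21,50,-8)
river: ρ → (-8,46,33)
river: ρ → (33,20,-21)
river: ρ → (-21,22,32)
river: ρ → (32,42,-11)
river: ρ → (-11,46,24)
closes: descent 2, river 10
min |a| on river = 7

7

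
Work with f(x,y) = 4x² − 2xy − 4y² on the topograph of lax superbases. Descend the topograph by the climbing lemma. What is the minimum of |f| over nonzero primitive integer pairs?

descent: ρ → (-4,2,4)  [lands on river]
river: ρ → (4,6,-2)
river: ρ → (-2,6,4)
river: ρ → (4,2,-4)
river: ρ → (-4,6,2)
river: ρ → (2,6,-4)
closes: descent 1, river 6
min |a| on river = 2

2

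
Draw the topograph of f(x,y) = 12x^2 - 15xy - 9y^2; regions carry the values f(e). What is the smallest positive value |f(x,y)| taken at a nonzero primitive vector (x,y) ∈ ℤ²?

descent: ρ → (-9,15,12)  [lands on river]
river: ρ → (12,9,-12)
river: ρ → (-12,15,9)
river: ρ → (9,21,-6)
river: ρ → (-6,15,18)
river: ρ → (18,21,-3)
river: ρ → (-3,21,18)
river: ρ → (18,15,-6)
river: ρ → (-6,21,9)
river: ρ → (9,15,-12)
river: ρ → (-12,9,12)
river: ρ → (12,15,-9)
river: ρ → (-9,21,6)
river: ρ → (6,15,-18)
river: ρ → (-18,21,3)
river: ρ → (3,21,-18)
river: ρ → (-18,15,6)
river: ρ → (6,21,-9)
closes: descent 1, river 18
min |a| on river = 3

3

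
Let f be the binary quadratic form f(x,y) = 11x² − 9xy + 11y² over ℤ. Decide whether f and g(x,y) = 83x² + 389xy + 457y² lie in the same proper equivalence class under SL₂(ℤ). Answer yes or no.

D₁ = -403, D₂ = -403
f: flip: (11,-9,11)→(11,9,11)
f: reduced (well bottom): (11,9,11) with a≤c, −a<b≤a
g: translate: b→57 (≡389 mod 166), so (83,389,457)→(83,57,11)
g: flip: (83,57,11)→(11,-57,83)
g: translate: b→9 (≡-57 mod 22), so (11,-57,83)→(11,9,11)
g: reduced (well bottom): (11,9,11) with a≤c, −a<b≤a
reduced forms (11, 9, 11) vs (11, 9, 11) ⇒ equivalent

yes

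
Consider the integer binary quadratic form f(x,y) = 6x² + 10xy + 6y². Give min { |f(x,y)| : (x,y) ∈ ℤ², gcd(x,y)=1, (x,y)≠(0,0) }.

translate: b→-2 (≡10 mod 12), so (6,10,6)→(6,-2,2)
flip: (6,-2,2)→(2,2,6)
reduced (well bottom): (2,2,6) with a≤c, −a<b≤a
well minimum = a = 2

2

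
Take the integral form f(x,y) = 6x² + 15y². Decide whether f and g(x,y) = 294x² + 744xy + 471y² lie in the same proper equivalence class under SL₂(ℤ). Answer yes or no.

D₁ = -360, D₂ = -360
f: reduced (well bottom): (6,0,15) with a≤c, −a<b≤a
g: translate: b→156 (≡744 mod 588), so (294,744,471)→(294,156,21)
g: flip: (294,156,21)→(21,-156,294)
g: translate: b→12 (≡-156 mod 42), so (21,-156,294)→(21,12,6)
g: flip: (21,12,6)→(6,-12,21)
g: translate: b→0 (≡-12 mod 12), so (6,-12,21)→(6,0,15)
g: reduced (well bottom): (6,0,15) with a≤c, −a<b≤a
reduced forms (6, 0, 15) vs (6, 0, 15) ⇒ equivalent

yes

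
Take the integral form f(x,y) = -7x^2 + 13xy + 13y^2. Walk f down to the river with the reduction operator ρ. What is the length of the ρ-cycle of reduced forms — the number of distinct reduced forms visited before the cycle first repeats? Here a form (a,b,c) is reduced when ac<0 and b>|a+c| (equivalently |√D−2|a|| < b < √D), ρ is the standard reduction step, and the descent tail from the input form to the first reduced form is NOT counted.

D = 533, ⌊√D⌋ = 23
river: ρ → (13,13,-7)
river: ρ → (-7,15,11)
river: ρ → (11,7,-11)
river: ρ → (-11,15,7)
river: ρ → (7,13,-13)
river: ρ → (-13,13,7)
river: ρ → (7,15,-11)
river: ρ → (-11,7,11)
river: ρ → (11,15,-7)
river: ρ → (-7,13,13)
ρ-cycle length = 10 (tail of 0 descent steps not counted)

10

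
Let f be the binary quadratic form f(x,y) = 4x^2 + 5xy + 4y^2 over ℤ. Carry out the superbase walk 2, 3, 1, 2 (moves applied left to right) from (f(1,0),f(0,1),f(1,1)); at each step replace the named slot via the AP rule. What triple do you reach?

start (4,4,13) = (f(1,0),f(0,1),f(1,1))
replace slot 2: 2·(4+13) − 4 = 30 → (4,30,13)
replace slot 3: 2·(4+30) − 13 = 55 → (4,30,55)
replace slot 1: 2·(30+55) − 4 = 166 → (166,30,55)
replace slot 2: 2·(166+55) − 30 = 412 → (166,412,55)

166,412,55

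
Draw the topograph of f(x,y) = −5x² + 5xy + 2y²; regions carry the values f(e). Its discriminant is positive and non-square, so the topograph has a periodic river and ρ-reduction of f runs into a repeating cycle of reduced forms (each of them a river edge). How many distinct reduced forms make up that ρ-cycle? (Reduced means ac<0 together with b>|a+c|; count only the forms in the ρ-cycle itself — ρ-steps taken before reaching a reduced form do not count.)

D = 65, ⌊√D⌋ = 8
river: ρ → (2,7,-2)
river: ρ → (-2,5,5)
river: ρ → (5,5,-2)
river: ρ → (-2,7,2)
river: ρ → (2,5,-5)
river: ρ → (-5,5,2)
ρ-cycle length = 6 (tail of 0 descent steps not counted)

6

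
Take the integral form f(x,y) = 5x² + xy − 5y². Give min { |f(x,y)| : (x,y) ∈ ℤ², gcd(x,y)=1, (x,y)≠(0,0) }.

river: ρ → (-5,9,1)
river: ρ → (1,9,-5)
river: ρ → (-5,1,5)
river: ρ → (5,9,-1)
river: ρ → (-1,9,5)
river: ρ → (5,1,-5)
closes: descent 0, river 6
min |a| on river = 1

1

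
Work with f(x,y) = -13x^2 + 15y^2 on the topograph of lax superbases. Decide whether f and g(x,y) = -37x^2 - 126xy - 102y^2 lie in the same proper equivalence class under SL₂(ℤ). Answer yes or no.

D₁ = 780, D₂ = 780
river cycle of f (length 2): (-13, 26, 2), (2, 26, -13)
river cycle of g (length 2): (-13, 26, 2), (2, 26, -13)
cycles coincide ⇒ equivalent

yes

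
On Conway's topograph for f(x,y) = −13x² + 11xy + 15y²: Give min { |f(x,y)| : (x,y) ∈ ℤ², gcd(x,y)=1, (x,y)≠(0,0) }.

river: ρ → (15,19,-9)
river: ρ → (-9,17,17)
river: ρ → (17,17,-9)
river: ρ → (-9,19,15)
river: ρ → (15,11,-13)
river: ρ → (-13,15,13)
river: ρ → (13,11,-15)
river: ρ → (-15,19,9)
river: ρ → (9,17,-17)
river: ρ → (-17,17,9)
river: ρ → (9,19,-15)
river: ρ → (-15,11,13)
river: ρ → (13,15,-13)
river: ρ → (-13,11,15)
closes: descent 0, river 14
min |a| on river = 9

9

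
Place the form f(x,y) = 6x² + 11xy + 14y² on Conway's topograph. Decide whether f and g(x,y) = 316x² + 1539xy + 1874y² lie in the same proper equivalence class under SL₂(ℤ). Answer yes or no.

D₁ = -215, D₂ = -215
f: translate: b→-1 (≡11 mod 12), so (6,11,14)→(6,-1,9)
f: reduced (well bottom): (6,-1,9) with a≤c, −a<b≤a
g: translate: b→275 (≡1539 mod 632), so (316,1539,1874)→(316,275,60)
g: flip: (316,275,60)→(60,-275,316)
g: translate: b→-35 (≡-275 mod 120), so (60,-275,316)→(60,-35,6)
g: flip: (60,-35,6)→(6,35,60)
g: translate: b→-1 (≡35 mod 12), so (6,35,60)→(6,-1,9)
g: reduced (well bottom): (6,-1,9) with a≤c, −a<b≤a
reduced forms (6, -1, 9) vs (6, -1, 9) ⇒ equivalent

yes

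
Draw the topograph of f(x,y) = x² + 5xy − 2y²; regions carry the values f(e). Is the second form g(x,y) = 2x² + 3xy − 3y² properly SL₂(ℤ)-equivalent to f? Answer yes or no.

D₁ = 33, D₂ = 33
river cycle of f (length 4): (-2, 3, 3), (3, 3, -2), (-2, 5, 1), (1, 5, -2)
river cycle of g (length 4): (-3, 3, 2), (2, 5, -1), (-1, 5, 2), (2, 3, -3)
cycles differ ⇒ inequivalent

no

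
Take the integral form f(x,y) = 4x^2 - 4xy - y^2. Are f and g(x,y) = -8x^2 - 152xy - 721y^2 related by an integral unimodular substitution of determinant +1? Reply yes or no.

D₁ = 32, D₂ = 32
river cycle of f (length 2): (-1, 4, 4), (4, 4, -1)
river cycle of g (length 2): (-1, 4, 4), (4, 4, -1)
cycles coincide ⇒ equivalent

yes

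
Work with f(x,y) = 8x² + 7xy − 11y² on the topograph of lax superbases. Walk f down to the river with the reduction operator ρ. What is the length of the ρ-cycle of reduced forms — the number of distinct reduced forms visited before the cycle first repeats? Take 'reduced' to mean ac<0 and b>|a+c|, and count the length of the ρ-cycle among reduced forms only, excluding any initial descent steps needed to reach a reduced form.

D = 401, ⌊√D⌋ = 20
river: ρ → (-11,15,4)
river: ρ → (4,17,-7)
river: ρ → (-7,11,10)
river: ρ → (10,9,-8)
river: ρ → (-8,7,11)
river: ρ → (11,15,-4)
river: ρ → (-4,17,7)
river: ρ → (7,11,-10)
river: ρ → (-10,9,8)
river: ρ → (8,7,-11)
ρ-cycle length = 10 (tail of 0 descent steps not counted)

10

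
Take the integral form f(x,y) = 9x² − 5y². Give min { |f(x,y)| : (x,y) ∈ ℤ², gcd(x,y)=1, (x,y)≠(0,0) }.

descent: ρ → (-5,10,4)  [lands on river]
river: ρ → (4,6,-9)
river: ρ → (-9,12,1)
river: ρ → (1,12,-9)
river: ρ → (-9,6,4)
river: ρ → (4,10,-5)
closes: descent 1, river 6
min |a| on river = 1

1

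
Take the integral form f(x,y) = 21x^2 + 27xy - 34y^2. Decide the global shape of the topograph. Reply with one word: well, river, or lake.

D = b²−4ac = 27² − 4·21·(-34) = 3585
D > 0 non-square ⇒ indefinite ⇒ periodic river

river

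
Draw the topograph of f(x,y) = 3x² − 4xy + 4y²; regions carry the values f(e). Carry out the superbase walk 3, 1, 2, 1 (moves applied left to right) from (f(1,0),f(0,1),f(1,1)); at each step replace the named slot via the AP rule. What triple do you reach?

start (3,4,3) = (f(1,0),f(0,1),f(1,1))
replace slot 3: 2·(3+4) − 3 = 11 → (3,4,11)
replace slot 1: 2·(4+11) − 3 = 27 → (27,4,11)
replace slot 2: 2·(27+11) − 4 = 72 → (27,72,11)
replace slot 1: 2·(72+11) − 27 = 139 → (139,72,11)

139,72,11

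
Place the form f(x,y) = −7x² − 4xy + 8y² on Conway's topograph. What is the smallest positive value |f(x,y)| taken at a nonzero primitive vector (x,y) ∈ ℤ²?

descent: ρ → (8,4,-7)  [lands on river]
river: ρ → (-7,10,5)
river: ρ → (5,10,-7)
river: ρ → (-7,4,8)
river: ρ → (8,12,-3)
river: ρ → (-3,12,8)
closes: descent 1, river 6
min |a| on river = 3

3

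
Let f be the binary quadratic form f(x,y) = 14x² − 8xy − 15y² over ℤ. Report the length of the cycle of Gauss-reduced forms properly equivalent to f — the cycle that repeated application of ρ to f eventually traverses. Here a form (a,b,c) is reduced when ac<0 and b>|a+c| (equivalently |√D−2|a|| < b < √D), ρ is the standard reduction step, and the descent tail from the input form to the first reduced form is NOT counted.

D = 904, ⌊√D⌋ = 30
descent: ρ → (-15,8,14)  [lands on river]
river: ρ → (14,20,-9)
river: ρ → (-9,16,18)
river: ρ → (18,20,-7)
river: ρ → (-7,22,15)
river: ρ → (15,8,-14)
river: ρ → (-14,20,9)
river: ρ → (9,16,-18)
river: ρ → (-18,20,7)
river: ρ → (7,22,-15)
ρ-cycle length = 10 (tail of 1 descent step not counted)

10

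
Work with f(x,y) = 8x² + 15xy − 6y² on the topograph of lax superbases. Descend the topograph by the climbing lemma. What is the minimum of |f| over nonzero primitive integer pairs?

river: ρ → (-6,9,14)
river: ρ → (14,19,-1)
river: ρ → (-1,19,14)
river: ρ → (14,9,-6)
river: ρ → (-6,15,8)
river: ρ → (8,17,-4)
river: ρ → (-4,15,12)
river: ρ → (12,9,-7)
river: ρ → (-7,19,2)
river: ρ → (2,17,-16)
river: ρ → (-16,15,3)
river: ρ → (3,15,-16)
river: ρ → (-16,17,2)
river: ρ → (2,19,-7)
river: ρ → (-7,9,12)
river: ρ → (12,15,-4)
river: ρ → (-4,17,8)
river: ρ → (8,15,-6)
closes: descent 0, river 18
min |a| on river = 1

1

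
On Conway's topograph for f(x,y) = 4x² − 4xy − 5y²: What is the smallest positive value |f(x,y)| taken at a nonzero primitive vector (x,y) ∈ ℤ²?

descent: ρ → (-5,4,4)  [lands on river]
river: ρ → (4,4,-5)
river: ρ → (-5,6,3)
river: ρ → (3,6,-5)
closes: descent 1, river 4
min |a| on river = 3

3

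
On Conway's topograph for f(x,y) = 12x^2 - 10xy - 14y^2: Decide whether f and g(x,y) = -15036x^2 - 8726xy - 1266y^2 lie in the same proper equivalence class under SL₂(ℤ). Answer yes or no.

D₁ = 772, D₂ = 772
river cycle of f (length 30): (-14, 10, 12), (12, 14, -12), (-12, 10, 14), (14, 18, -8), (-8, 14, 18), (18, 22, -4), (-4, 26, 6), (6, 22, -12), (-12, 26, 2), (2, 26, -12), … (20 more)
river cycle of g (length 30): (-14, 10, 12), (12, 14, -12), (-12, 10, 14), (14, 18, -8), (-8, 14, 18), (18, 22, -4), (-4, 26, 6), (6, 22, -12), (-12, 26, 2), (2, 26, -12), … (20 more)
cycles coincide ⇒ equivalent

yes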